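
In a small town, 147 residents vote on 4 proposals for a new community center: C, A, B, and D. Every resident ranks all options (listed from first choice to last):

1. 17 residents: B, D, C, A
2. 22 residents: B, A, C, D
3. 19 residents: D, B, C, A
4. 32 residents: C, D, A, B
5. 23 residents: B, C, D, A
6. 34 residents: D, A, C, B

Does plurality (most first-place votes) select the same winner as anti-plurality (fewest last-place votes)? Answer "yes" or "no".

no

Plurality — first-place votes: C 32, A 0, B 62, D 53. Winner: B.
Anti-plurality — last-place votes: C 0, A 59, B 66, D 22. Winner: C.
The two methods disagree.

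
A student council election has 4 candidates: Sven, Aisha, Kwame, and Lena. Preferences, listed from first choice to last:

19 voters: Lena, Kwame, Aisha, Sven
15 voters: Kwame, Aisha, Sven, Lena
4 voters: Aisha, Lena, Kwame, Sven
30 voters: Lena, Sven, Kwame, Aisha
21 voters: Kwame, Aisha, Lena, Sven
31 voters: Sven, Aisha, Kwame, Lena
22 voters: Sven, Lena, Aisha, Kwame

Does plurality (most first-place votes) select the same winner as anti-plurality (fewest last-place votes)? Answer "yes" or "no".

Plurality — first-place votes: Sven 53, Aisha 4, Kwame 36, Lena 49. Winner: Sven.
Anti-plurality — last-place votes: Sven 44, Aisha 30, Kwame 22, Lena 46. Winner: Kwame.
The two methods disagree.

no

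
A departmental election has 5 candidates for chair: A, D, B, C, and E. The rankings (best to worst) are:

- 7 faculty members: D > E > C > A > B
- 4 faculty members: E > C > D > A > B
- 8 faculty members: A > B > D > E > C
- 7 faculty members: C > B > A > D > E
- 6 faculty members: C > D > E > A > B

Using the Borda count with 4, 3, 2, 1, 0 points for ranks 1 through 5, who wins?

A: 7·1 + 4·1 + 8·4 + 7·2 + 6·1 = 63
D: 7·4 + 4·2 + 8·2 + 7·1 + 6·3 = 77
B: 7·0 + 4·0 + 8·3 + 7·3 + 6·0 = 45
C: 7·2 + 4·3 + 8·0 + 7·4 + 6·4 = 78
E: 7·3 + 4·4 + 8·1 + 7·0 + 6·2 = 57
C has the highest Borda score (78).

C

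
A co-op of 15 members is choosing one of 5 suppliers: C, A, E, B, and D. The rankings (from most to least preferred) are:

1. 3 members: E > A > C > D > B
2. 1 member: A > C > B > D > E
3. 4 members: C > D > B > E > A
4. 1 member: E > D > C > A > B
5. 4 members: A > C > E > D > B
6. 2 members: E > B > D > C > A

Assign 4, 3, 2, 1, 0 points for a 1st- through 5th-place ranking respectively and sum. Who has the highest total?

C

C: 3·2 + 1·3 + 4·4 + 1·2 + 4·3 + 2·1 = 41
A: 3·3 + 1·4 + 4·0 + 1·1 + 4·4 + 2·0 = 30
E: 3·4 + 1·0 + 4·1 + 1·4 + 4·2 + 2·4 = 36
B: 3·0 + 1·2 + 4·2 + 1·0 + 4·0 + 2·3 = 16
D: 3·1 + 1·1 + 4·3 + 1·3 + 4·1 + 2·2 = 27
C has the highest Borda score (41).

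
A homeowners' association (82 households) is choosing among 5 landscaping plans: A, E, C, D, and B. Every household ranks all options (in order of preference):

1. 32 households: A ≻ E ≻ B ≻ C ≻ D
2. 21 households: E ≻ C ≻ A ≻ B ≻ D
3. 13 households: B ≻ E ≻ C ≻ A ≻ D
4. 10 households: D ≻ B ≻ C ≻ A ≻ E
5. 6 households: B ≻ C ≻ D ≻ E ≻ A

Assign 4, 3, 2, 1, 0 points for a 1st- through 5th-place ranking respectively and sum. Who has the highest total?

E

A: 32·4 + 21·2 + 13·1 + 10·1 + 6·0 = 193
E: 32·3 + 21·4 + 13·3 + 10·0 + 6·1 = 225
C: 32·1 + 21·3 + 13·2 + 10·2 + 6·3 = 159
D: 32·0 + 21·0 + 13·0 + 10·4 + 6·2 = 52
B: 32·2 + 21·1 + 13·4 + 10·3 + 6·4 = 191
E has the highest Borda score (225).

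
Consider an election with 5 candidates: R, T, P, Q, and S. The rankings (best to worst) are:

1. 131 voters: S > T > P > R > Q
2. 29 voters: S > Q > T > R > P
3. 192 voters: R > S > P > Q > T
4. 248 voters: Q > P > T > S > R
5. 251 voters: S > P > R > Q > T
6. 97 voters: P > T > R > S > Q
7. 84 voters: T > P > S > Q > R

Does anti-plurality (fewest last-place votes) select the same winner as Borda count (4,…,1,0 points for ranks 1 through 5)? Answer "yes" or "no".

no

Anti-plurality — last-place votes: R 332, T 443, P 29, Q 228, S 0. Winner: S.
Borda — scores: R 1624, T 1574, P 2783, Q 1606, S 2733. Winner: P.
The two methods disagree.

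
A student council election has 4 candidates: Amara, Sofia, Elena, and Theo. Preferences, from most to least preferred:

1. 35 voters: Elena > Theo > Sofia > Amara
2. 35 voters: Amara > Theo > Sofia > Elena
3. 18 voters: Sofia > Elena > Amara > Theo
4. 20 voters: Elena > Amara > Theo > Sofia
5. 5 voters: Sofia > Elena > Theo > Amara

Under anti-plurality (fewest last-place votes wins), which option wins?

Theo

Last-place votes: Amara 40, Sofia 20, Elena 35, Theo 18.
Theo is ranked last by the fewest voters, so Theo wins.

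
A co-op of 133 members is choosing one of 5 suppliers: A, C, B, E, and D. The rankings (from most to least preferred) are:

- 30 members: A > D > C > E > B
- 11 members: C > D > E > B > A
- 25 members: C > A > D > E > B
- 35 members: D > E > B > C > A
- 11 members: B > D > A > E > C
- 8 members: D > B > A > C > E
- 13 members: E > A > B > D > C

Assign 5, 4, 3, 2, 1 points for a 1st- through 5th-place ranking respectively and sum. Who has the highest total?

A: 30·5 + 11·1 + 25·4 + 35·1 + 11·3 + 8·3 + 13·4 = 405
C: 30·3 + 11·5 + 25·5 + 35·2 + 11·1 + 8·2 + 13·1 = 380
B: 30·1 + 11·2 + 25·1 + 35·3 + 11·5 + 8·4 + 13·3 = 308
E: 30·2 + 11·3 + 25·2 + 35·4 + 11·2 + 8·1 + 13·5 = 378
D: 30·4 + 11·4 + 25·3 + 35·5 + 11·4 + 8·5 + 13·2 = 524
D has the highest Borda score (524).

D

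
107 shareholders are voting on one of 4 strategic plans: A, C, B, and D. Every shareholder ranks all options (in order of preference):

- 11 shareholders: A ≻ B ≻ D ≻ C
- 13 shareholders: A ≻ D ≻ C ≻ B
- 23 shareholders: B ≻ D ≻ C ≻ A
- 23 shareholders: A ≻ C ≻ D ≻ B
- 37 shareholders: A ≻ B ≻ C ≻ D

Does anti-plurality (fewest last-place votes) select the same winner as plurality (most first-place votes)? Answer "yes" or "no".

no

Anti-plurality — last-place votes: A 23, C 11, B 36, D 37. Winner: C.
Plurality — first-place votes: A 84, C 0, B 23, D 0. Winner: A.
The two methods disagree.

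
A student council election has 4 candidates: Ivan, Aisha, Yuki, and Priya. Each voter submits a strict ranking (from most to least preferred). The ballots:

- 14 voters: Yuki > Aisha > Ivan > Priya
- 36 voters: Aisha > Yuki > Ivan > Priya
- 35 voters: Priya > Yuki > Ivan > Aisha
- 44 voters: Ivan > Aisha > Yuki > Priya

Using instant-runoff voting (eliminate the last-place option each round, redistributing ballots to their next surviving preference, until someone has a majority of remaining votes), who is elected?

Ivan

Round 1: Ivan 44, Aisha 36, Yuki 14, Priya 35. Eliminate Yuki.
Round 2: Ivan 44, Aisha 50, Priya 35. Eliminate Priya.
Round 3: Ivan 79, Aisha 50. Ivan has a majority.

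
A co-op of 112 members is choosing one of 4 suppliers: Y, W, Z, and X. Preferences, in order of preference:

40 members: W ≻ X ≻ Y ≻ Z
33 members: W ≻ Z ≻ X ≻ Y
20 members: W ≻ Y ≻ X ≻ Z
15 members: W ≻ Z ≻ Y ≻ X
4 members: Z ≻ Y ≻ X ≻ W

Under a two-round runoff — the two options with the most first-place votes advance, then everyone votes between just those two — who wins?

Round 1 first-place votes: Y 0, W 108, Z 4, X 0.
W and Z advance.
Runoff: W is preferred to Z by 108 voters; Z by 4.
W wins the runoff.

W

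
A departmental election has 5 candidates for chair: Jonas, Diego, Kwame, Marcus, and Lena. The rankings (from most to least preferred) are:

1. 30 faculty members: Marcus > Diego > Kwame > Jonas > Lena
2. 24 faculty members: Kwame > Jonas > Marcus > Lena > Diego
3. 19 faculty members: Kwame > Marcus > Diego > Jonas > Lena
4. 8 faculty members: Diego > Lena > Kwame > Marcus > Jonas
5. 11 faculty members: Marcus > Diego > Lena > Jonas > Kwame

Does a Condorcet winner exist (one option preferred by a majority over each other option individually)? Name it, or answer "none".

Checking pairwise contests:
Diego beats Jonas 68–24.
Marcus beats Diego 84–8.
Diego beats Kwame 49–43.
Kwame beats Marcus 51–41.
Jonas beats Lena 73–19.
Every option loses at least one head-to-head, so there is no Condorcet winner.

none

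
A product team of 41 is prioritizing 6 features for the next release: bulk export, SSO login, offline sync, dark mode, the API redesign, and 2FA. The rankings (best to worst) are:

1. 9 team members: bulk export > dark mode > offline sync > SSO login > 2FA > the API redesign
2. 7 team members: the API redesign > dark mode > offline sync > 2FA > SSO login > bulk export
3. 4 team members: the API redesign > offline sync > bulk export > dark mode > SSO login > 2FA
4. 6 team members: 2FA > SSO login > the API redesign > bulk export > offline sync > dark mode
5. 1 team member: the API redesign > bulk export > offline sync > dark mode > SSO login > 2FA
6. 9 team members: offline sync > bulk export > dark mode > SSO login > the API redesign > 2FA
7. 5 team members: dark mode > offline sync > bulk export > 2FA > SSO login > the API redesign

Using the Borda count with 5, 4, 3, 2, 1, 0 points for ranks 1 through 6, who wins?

bulk export: 9·5 + 7·0 + 4·3 + 6·2 + 1·4 + 9·4 + 5·3 = 124
SSO login: 9·2 + 7·1 + 4·1 + 6·4 + 1·1 + 9·2 + 5·1 = 77
offline sync: 9·3 + 7·3 + 4·4 + 6·1 + 1·3 + 9·5 + 5·4 = 138
dark mode: 9·4 + 7·4 + 4·2 + 6·0 + 1·2 + 9·3 + 5·5 = 126
the API redesign: 9·0 + 7·5 + 4·5 + 6·3 + 1·5 + 9·1 + 5·0 = 87
2FA: 9·1 + 7·2 + 4·0 + 6·5 + 1·0 + 9·0 + 5·2 = 63
offline sync has the highest Borda score (138).

offline sync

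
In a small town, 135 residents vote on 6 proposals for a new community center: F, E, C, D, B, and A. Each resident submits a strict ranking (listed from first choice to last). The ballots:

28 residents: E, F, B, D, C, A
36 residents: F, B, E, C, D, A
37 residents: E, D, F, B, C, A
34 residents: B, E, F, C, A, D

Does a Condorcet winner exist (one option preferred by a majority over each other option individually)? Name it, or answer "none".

Checking pairwise contests:
E beats F 99–36.
B beats E 70–65.
F beats C 135–0.
F beats D 98–37.
F beats B 101–34.
F beats A 135–0.
Every option loses at least one head-to-head, so there is no Condorcet winner.

none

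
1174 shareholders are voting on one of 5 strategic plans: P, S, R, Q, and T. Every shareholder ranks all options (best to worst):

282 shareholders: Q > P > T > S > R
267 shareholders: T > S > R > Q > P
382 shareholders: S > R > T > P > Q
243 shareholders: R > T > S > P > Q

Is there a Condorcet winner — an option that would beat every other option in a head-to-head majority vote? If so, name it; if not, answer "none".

none

Checking pairwise contests:
S beats P 892–282.
T beats S 792–382.
S beats R 931–243.
P beats Q 625–549.
R beats T 625–549.
Every option loses at least one head-to-head, so there is no Condorcet winner.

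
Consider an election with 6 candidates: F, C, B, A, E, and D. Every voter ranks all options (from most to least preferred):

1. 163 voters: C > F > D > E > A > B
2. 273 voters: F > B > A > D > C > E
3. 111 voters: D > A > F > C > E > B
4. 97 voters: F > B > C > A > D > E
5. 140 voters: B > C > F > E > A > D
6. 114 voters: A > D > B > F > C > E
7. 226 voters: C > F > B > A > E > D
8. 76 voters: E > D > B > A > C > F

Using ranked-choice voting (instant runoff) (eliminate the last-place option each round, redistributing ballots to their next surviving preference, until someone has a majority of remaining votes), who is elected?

C

Round 1: F 370, C 389, B 140, A 114, E 76, D 111. Eliminate E.
Round 2: F 370, C 389, B 140, A 114, D 187. Eliminate A.
Round 3: F 370, C 389, B 140, D 301. Eliminate B.
Round 4: F 370, C 529, D 301. Eliminate D.
Round 5: F 595, C 605. C has a majority.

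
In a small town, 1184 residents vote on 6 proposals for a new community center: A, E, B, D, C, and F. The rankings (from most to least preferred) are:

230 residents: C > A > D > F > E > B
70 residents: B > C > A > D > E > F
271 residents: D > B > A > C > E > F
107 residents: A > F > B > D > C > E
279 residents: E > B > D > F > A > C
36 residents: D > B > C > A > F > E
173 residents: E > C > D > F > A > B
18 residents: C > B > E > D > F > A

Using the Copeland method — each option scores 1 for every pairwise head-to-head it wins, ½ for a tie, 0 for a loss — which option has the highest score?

D

A: beats E, C, and F; loses to B and D → score 3.
E: beats B and F; loses to A, D, and C → score 2.
B: beats A, C, and F; loses to E and D → score 3.
D: beats A, E, B, C, and F → score 5.
C: beats E and F; loses to A, B, and D → score 2.
F: loses to A, E, B, D, and C → score 0.
D has the best pairwise record.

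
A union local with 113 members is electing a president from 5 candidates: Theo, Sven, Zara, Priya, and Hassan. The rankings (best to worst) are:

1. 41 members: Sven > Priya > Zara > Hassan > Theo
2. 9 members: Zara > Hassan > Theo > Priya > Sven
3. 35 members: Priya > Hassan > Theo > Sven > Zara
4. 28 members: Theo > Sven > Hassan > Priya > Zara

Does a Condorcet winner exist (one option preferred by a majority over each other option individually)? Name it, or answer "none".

none

Checking pairwise contests:
Priya beats Theo 76–37.
Theo beats Sven 72–41.
Theo beats Zara 63–50.
Sven beats Priya 69–44.
Sven beats Hassan 69–44.
Every option loses at least one head-to-head, so there is no Condorcet winner.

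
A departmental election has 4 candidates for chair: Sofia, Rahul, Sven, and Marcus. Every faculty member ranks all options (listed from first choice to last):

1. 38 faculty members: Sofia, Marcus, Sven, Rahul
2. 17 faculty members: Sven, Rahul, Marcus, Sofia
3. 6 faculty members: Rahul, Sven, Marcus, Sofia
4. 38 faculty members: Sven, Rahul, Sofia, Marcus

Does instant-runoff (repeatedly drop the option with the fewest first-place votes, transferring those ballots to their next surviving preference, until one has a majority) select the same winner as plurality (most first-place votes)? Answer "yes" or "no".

Instant-runoff — R1 Sofia 38, Rahul 6, Sven 55, Marcus 0 (Sven winner). Winner: Sven.
Plurality — first-place votes: Sofia 38, Rahul 6, Sven 55, Marcus 0. Winner: Sven.
The two methods agree.

yes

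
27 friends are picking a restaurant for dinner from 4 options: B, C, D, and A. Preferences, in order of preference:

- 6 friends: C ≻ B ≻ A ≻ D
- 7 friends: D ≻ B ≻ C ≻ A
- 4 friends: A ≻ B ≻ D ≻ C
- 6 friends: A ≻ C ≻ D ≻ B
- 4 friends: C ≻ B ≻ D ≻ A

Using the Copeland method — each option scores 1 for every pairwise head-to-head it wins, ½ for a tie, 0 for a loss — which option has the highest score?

B: beats D and A; loses to C → score 2.
C: beats B, D, and A → score 3.
D: loses to B, C, and A → score 0.
A: beats D; loses to B and C → score 1.
C has the best pairwise record.

C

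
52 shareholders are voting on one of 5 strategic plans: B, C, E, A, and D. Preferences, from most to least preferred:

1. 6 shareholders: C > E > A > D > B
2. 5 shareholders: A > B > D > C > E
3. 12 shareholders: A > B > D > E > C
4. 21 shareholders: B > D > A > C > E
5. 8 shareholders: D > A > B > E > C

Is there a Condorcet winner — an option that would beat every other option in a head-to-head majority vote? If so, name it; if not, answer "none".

Checking pairwise contests:
A beats B 31–21.
B beats C 46–6.
B beats E 46–6.
D beats A 29–23.
B beats D 38–14.
Every option loses at least one head-to-head, so there is no Condorcet winner.

none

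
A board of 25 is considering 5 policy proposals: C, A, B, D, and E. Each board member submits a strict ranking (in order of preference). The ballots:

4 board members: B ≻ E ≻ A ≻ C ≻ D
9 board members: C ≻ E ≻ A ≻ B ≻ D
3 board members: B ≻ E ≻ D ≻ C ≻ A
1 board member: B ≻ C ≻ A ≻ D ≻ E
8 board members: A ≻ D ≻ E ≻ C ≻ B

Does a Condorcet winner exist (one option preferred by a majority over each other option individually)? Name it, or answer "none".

E vs C: 15–10 for E.
E vs A: 16–9 for E.
E vs B: 17–8 for E.
E vs D: 16–9 for E.
E beats every other option head-to-head.

E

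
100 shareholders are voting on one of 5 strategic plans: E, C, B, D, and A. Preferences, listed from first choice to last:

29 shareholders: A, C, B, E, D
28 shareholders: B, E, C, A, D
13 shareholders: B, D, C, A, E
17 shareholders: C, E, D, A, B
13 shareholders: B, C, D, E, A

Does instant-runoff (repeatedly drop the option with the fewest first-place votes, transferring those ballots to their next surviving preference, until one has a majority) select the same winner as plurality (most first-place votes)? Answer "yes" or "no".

Instant-runoff — R1 E 0, C 17, B 54, D 0, A 29 (B winner). Winner: B.
Plurality — first-place votes: E 0, C 17, B 54, D 0, A 29. Winner: B.
The two methods agree.

yes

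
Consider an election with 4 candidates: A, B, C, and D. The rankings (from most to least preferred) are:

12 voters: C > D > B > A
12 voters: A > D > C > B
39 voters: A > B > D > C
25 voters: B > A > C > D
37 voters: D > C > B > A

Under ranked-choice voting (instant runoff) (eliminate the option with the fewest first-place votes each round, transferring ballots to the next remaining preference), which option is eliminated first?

C

Round 1: A 51, B 25, C 12, D 37. Eliminate C.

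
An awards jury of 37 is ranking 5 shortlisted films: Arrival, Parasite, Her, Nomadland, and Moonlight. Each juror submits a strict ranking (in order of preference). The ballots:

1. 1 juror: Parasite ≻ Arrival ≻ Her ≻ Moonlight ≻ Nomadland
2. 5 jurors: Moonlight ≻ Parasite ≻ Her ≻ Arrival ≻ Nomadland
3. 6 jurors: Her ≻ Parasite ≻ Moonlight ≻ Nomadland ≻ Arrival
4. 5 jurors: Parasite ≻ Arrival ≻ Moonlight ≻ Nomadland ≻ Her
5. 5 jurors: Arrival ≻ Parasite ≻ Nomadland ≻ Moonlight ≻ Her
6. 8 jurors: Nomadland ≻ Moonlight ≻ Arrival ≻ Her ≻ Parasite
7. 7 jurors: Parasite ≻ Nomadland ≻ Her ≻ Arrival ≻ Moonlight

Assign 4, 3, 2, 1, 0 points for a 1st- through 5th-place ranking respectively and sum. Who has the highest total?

Parasite

Arrival: 1·3 + 5·1 + 6·0 + 5·3 + 5·4 + 8·2 + 7·1 = 66
Parasite: 1·4 + 5·3 + 6·3 + 5·4 + 5·3 + 8·0 + 7·4 = 100
Her: 1·2 + 5·2 + 6·4 + 5·0 + 5·0 + 8·1 + 7·2 = 58
Nomadland: 1·0 + 5·0 + 6·1 + 5·1 + 5·2 + 8·4 + 7·3 = 74
Moonlight: 1·1 + 5·4 + 6·2 + 5·2 + 5·1 + 8·3 + 7·0 = 72
Parasite has the highest Borda score (100).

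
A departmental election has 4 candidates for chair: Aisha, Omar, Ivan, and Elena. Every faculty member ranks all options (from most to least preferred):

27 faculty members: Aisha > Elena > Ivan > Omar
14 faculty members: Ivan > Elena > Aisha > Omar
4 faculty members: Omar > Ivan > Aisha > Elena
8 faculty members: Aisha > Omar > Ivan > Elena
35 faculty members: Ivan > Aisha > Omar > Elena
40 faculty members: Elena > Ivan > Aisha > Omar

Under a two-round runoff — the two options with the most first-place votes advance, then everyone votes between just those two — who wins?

Round 1 first-place votes: Aisha 35, Omar 4, Ivan 49, Elena 40.
Ivan and Elena advance.
Runoff: Ivan is preferred to Elena by 61 voters; Elena by 67.
Elena wins the runoff.

Elena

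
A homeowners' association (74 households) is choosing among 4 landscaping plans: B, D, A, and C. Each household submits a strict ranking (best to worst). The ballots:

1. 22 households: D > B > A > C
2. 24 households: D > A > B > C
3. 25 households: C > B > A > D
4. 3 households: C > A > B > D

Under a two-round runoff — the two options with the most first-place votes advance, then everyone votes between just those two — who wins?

D

Round 1 first-place votes: B 0, D 46, A 0, C 28.
D and C advance.
Runoff: D is preferred to C by 46 voters; C by 28.
D wins the runoff.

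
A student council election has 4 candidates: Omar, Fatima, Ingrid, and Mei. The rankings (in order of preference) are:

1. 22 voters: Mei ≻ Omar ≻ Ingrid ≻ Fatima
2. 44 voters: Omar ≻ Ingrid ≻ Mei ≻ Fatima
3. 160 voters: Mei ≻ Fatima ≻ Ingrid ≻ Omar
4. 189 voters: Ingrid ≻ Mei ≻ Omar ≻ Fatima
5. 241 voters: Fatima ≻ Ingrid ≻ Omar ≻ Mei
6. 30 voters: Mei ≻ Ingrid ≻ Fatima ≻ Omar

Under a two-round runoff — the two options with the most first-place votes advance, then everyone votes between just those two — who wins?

Mei

Round 1 first-place votes: Omar 44, Fatima 241, Ingrid 189, Mei 212.
Fatima and Mei advance.
Runoff: Fatima is preferred to Mei by 241 voters; Mei by 445.
Mei wins the runoff.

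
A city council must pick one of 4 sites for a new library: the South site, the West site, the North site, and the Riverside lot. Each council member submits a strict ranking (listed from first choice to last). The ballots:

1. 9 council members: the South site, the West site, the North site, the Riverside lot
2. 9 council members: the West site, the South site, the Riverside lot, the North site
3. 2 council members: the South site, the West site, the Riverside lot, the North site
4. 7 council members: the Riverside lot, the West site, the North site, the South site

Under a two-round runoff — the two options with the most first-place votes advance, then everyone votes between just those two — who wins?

Round 1 first-place votes: the South site 11, the West site 9, the North site 0, the Riverside lot 7.
the South site and the West site advance.
Runoff: the South site is preferred to the West site by 11 voters; the West site by 16.
the West site wins the runoff.

the West site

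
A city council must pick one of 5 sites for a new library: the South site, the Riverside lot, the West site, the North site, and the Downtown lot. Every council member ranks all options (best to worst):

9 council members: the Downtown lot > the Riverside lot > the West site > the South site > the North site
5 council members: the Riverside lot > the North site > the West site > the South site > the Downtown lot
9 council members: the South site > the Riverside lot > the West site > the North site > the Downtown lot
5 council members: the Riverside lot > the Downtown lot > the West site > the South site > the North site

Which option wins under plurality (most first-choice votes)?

First-place votes: the South site 9, the Riverside lot 10, the West site 0, the North site 0, the Downtown lot 9.
the Riverside lot has the most first-place votes.

the Riverside lot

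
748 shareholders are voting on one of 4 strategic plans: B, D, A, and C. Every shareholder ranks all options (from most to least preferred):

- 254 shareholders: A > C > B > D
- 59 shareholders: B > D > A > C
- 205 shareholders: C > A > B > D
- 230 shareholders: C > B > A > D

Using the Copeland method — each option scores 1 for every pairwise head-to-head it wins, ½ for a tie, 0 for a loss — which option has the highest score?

C

B: beats D; loses to A and C → score 1.
D: loses to B, A, and C → score 0.
A: beats B and D; loses to C → score 2.
C: beats B, D, and A → score 3.
C has the best pairwise record.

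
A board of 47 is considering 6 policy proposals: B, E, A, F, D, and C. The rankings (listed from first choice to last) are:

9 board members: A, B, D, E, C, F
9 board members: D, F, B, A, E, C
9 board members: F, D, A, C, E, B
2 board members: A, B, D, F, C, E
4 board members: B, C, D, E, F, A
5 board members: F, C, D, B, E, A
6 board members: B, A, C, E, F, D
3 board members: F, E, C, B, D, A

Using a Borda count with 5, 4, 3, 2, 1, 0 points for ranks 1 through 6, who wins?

D

B: 9·4 + 9·3 + 9·0 + 2·4 + 4·5 + 5·2 + 6·5 + 3·2 = 137
E: 9·2 + 9·1 + 9·1 + 2·0 + 4·2 + 5·1 + 6·2 + 3·4 = 73
A: 9·5 + 9·2 + 9·3 + 2·5 + 4·0 + 5·0 + 6·4 + 3·0 = 124
F: 9·0 + 9·4 + 9·5 + 2·2 + 4·1 + 5·5 + 6·1 + 3·5 = 135
D: 9·3 + 9·5 + 9·4 + 2·3 + 4·3 + 5·3 + 6·0 + 3·1 = 144
C: 9·1 + 9·0 + 9·2 + 2·1 + 4·4 + 5·4 + 6·3 + 3·3 = 92
D has the highest Borda score (144).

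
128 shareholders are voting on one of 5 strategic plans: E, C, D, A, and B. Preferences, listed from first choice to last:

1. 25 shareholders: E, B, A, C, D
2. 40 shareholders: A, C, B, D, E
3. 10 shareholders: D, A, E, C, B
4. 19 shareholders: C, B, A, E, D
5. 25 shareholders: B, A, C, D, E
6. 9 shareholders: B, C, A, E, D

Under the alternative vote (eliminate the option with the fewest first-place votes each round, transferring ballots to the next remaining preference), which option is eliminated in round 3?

E

Round 1: E 25, C 19, D 10, A 40, B 34. Eliminate D.
Round 2: E 25, C 19, A 50, B 34. Eliminate C.
Round 3: E 25, A 50, B 53. Eliminate E.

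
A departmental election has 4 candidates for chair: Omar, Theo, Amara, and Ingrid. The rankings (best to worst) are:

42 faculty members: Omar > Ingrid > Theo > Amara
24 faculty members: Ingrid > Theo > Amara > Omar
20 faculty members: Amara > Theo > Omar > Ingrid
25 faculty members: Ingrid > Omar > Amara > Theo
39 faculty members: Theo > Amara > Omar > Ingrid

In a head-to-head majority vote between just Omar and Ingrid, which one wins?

Omar

Voters preferring Omar to Ingrid: 101; preferring Ingrid to Omar: 49.
Omar wins the head-to-head.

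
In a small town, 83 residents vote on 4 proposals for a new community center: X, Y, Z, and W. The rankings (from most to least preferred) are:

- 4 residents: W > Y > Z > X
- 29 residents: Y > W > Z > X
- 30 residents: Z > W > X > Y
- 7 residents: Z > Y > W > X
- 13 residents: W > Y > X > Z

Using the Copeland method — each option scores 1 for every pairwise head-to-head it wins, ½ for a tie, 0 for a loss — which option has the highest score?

W

X: loses to Y, Z, and W → score 0.
Y: beats X and Z; loses to W → score 2.
Z: beats X; loses to Y and W → score 1.
W: beats X, Y, and Z → score 3.
W has the best pairwise record.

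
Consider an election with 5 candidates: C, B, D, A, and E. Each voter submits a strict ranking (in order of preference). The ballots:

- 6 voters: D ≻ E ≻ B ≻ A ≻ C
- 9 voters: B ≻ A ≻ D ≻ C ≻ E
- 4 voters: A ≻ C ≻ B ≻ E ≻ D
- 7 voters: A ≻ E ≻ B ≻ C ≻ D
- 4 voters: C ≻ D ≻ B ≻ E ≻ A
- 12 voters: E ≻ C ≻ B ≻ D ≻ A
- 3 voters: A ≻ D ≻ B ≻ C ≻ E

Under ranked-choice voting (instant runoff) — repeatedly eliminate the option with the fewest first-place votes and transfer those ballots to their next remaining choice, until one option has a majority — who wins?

A

Round 1: C 4, B 9, D 6, A 14, E 12. Eliminate C.
Round 2: B 9, D 10, A 14, E 12. Eliminate B.
Round 3: D 10, A 23, E 12. A has a majority.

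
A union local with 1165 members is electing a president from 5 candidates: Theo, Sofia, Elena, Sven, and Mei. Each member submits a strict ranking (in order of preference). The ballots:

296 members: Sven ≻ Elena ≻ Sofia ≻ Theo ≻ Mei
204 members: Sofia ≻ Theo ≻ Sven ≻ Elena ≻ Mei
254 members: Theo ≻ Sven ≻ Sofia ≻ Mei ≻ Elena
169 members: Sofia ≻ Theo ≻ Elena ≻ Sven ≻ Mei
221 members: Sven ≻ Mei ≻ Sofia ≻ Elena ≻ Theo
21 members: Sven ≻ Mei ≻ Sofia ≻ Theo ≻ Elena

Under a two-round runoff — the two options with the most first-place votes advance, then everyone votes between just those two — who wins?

Sven

Round 1 first-place votes: Theo 254, Sofia 373, Elena 0, Sven 538, Mei 0.
Sven and Sofia advance.
Runoff: Sven is preferred to Sofia by 792 voters; Sofia by 373.
Sven wins the runoff.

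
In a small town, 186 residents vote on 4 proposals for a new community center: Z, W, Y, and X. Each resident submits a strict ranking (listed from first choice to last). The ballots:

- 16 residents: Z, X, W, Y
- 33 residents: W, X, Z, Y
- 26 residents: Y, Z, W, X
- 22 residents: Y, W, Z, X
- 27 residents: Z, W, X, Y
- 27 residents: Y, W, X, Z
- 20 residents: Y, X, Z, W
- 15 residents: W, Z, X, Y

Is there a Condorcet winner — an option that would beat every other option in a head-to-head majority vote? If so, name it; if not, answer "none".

Y

Y vs Z: 95–91 for Y.
Y vs W: 95–91 for Y.
Y vs X: 95–91 for Y.
Y beats every other option head-to-head.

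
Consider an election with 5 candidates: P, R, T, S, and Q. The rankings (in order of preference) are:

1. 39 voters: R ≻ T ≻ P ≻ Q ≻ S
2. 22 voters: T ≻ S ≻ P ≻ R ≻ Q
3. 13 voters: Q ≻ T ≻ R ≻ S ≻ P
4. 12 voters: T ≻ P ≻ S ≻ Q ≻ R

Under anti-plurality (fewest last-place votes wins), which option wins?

T

Last-place votes: P 13, R 12, T 0, S 39, Q 22.
T is ranked last by the fewest voters, so T wins.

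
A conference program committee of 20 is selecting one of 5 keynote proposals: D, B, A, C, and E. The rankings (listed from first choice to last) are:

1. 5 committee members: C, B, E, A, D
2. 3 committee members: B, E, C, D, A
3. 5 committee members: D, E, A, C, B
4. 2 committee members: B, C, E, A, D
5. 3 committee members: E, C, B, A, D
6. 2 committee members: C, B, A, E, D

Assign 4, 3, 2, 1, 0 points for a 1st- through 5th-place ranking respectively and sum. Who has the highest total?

D: 5·0 + 3·1 + 5·4 + 2·0 + 3·0 + 2·0 = 23
B: 5·3 + 3·4 + 5·0 + 2·4 + 3·2 + 2·3 = 47
A: 5·1 + 3·0 + 5·2 + 2·1 + 3·1 + 2·2 = 24
C: 5·4 + 3·2 + 5·1 + 2·3 + 3·3 + 2·4 = 54
E: 5·2 + 3·3 + 5·3 + 2·2 + 3·4 + 2·1 = 52
C has the highest Borda score (54).

C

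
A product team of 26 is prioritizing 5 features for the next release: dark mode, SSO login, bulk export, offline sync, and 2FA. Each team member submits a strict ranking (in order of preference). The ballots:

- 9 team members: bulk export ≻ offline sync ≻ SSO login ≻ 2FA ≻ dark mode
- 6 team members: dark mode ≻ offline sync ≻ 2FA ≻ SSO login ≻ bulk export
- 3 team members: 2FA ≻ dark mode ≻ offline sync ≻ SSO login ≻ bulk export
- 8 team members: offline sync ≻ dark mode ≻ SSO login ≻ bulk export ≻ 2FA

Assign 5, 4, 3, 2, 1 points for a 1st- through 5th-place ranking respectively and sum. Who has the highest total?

dark mode: 9·1 + 6·5 + 3·4 + 8·4 = 83
SSO login: 9·3 + 6·2 + 3·2 + 8·3 = 69
bulk export: 9·5 + 6·1 + 3·1 + 8·2 = 70
offline sync: 9·4 + 6·4 + 3·3 + 8·5 = 109
2FA: 9·2 + 6·3 + 3·5 + 8·1 = 59
offline sync has the highest Borda score (109).

offline sync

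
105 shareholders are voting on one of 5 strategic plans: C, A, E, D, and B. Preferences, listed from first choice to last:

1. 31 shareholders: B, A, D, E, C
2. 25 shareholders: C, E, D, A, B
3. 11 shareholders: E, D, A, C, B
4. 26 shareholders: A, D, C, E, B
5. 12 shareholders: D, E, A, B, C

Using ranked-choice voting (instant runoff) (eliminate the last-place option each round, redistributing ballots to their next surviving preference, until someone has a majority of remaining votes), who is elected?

A

Round 1: C 25, A 26, E 11, D 12, B 31. Eliminate E.
Round 2: C 25, A 26, D 23, B 31. Eliminate D.
Round 3: C 25, A 49, B 31. Eliminate C.
Round 4: A 74, B 31. A has a majority.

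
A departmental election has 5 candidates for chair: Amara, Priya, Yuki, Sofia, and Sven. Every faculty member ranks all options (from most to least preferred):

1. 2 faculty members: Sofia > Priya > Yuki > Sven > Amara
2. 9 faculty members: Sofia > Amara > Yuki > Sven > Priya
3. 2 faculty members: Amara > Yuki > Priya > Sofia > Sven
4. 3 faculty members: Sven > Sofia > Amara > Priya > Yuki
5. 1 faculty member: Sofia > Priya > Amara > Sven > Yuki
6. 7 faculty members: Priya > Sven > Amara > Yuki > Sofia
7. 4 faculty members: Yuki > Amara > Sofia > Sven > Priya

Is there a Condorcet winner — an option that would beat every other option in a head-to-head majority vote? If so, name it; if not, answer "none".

Sofia

Sofia vs Amara: 15–13 for Sofia.
Sofia vs Priya: 19–9 for Sofia.
Sofia vs Yuki: 15–13 for Sofia.
Sofia vs Sven: 18–10 for Sofia.
Sofia beats every other option head-to-head.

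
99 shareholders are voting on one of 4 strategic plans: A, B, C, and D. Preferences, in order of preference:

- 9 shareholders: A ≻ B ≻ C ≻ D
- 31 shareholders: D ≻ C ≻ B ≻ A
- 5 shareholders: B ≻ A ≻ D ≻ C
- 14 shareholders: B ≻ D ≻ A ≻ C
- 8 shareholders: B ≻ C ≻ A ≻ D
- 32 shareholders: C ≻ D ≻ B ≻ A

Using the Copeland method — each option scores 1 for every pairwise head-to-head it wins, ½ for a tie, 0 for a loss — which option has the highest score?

D

A: loses to B, C, and D → score 0.
B: beats A; loses to C and D → score 1.
C: beats A and B; loses to D → score 2.
D: beats A, B, and C → score 3.
D has the best pairwise record.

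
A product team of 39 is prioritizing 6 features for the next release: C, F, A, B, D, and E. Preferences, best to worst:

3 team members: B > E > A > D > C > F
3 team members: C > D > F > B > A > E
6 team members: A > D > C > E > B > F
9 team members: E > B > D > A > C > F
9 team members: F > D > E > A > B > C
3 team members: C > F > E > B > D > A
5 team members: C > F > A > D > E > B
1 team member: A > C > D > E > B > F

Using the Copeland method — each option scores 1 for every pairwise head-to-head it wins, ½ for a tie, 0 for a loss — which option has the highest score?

D

C: beats F; loses to A, B, D, and E → score 1.
F: beats A, B, and E; loses to C and D → score 3.
A: beats C and B; loses to F, D, and E → score 2.
B: beats C; loses to F, A, D, and E → score 1.
D: beats C, F, A, B, and E → score 5.
E: beats C, A, and B; loses to F and D → score 3.
D has the best pairwise record.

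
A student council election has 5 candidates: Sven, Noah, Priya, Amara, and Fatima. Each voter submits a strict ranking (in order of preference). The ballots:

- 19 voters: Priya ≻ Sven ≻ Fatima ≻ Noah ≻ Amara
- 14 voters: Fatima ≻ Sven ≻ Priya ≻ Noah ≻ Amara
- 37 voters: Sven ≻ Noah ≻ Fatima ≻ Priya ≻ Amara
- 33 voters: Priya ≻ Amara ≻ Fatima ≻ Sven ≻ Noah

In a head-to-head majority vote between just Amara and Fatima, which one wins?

Fatima

Voters preferring Amara to Fatima: 33; preferring Fatima to Amara: 70.
Fatima wins the head-to-head.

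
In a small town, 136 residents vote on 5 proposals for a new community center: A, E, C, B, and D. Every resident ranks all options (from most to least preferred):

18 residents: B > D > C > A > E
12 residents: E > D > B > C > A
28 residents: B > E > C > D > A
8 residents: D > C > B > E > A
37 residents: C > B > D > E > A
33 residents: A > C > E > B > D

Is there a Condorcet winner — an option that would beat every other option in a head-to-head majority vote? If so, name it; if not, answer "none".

C vs A: 103–33 for C.
C vs E: 96–40 for C.
C vs B: 78–58 for C.
C vs D: 98–38 for C.
C beats every other option head-to-head.

C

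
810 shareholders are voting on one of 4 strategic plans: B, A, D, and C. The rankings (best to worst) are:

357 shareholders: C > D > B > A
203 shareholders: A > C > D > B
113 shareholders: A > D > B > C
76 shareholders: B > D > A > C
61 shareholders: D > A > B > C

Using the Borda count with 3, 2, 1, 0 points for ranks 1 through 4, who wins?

B: 357·1 + 203·0 + 113·1 + 76·3 + 61·1 = 759
A: 357·0 + 203·3 + 113·3 + 76·1 + 61·2 = 1146
D: 357·2 + 203·1 + 113·2 + 76·2 + 61·3 = 1478
C: 357·3 + 203·2 + 113·0 + 76·0 + 61·0 = 1477
D has the highest Borda score (1478).

D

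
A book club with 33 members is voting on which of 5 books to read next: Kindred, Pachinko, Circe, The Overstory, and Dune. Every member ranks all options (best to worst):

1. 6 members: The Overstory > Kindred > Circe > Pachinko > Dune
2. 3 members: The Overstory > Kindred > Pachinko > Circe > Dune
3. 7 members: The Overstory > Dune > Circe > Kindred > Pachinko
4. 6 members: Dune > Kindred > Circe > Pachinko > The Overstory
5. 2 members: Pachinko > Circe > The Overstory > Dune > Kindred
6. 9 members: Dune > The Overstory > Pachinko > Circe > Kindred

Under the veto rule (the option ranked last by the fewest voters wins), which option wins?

Circe

Last-place votes: Kindred 11, Pachinko 7, Circe 0, The Overstory 6, Dune 9.
Circe is ranked last by the fewest voters, so Circe wins.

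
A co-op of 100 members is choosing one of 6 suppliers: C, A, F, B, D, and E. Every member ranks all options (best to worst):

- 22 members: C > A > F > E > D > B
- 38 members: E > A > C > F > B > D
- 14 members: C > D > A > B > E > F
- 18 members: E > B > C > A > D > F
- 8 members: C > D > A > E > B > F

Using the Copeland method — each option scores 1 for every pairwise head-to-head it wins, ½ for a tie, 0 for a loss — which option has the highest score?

C: beats A, F, B, and D; loses to E → score 4.
A: beats F, B, and D; loses to C and E → score 3.
F: beats B and D; loses to C, A, and E → score 2.
B: beats D; loses to C, A, F, and E → score 1.
D: loses to C, A, F, B, and E → score 0.
E: beats C, A, F, B, and D → score 5.
E has the best pairwise record.

E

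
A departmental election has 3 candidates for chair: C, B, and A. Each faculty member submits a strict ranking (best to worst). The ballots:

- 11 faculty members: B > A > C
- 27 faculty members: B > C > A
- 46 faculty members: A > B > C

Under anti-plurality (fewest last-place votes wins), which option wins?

Last-place votes: C 57, B 0, A 27.
B is ranked last by the fewest voters, so B wins.

B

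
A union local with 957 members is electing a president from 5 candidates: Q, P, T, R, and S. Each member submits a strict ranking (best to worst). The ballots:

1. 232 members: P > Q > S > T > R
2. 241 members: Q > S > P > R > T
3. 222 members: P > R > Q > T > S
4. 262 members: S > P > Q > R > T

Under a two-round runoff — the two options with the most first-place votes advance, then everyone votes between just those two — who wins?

Round 1 first-place votes: Q 241, P 454, T 0, R 0, S 262.
P and S advance.
Runoff: P is preferred to S by 454 voters; S by 503.
S wins the runoff.

S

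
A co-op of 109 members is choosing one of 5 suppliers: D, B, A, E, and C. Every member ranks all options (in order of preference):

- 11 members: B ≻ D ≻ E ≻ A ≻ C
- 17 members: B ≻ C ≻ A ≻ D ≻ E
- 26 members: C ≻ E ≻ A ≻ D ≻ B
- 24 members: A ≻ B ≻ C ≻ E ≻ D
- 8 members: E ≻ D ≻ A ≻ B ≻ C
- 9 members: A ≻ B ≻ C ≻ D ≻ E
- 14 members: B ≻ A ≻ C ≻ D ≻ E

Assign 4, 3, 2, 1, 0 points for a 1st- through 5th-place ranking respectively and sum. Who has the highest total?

D: 11·3 + 17·1 + 26·1 + 24·0 + 8·3 + 9·1 + 14·1 = 123
B: 11·4 + 17·4 + 26·0 + 24·3 + 8·1 + 9·3 + 14·4 = 275
A: 11·1 + 17·2 + 26·2 + 24·4 + 8·2 + 9·4 + 14·3 = 287
E: 11·2 + 17·0 + 26·3 + 24·1 + 8·4 + 9·0 + 14·0 = 156
C: 11·0 + 17·3 + 26·4 + 24·2 + 8·0 + 9·2 + 14·2 = 249
A has the highest Borda score (287).

A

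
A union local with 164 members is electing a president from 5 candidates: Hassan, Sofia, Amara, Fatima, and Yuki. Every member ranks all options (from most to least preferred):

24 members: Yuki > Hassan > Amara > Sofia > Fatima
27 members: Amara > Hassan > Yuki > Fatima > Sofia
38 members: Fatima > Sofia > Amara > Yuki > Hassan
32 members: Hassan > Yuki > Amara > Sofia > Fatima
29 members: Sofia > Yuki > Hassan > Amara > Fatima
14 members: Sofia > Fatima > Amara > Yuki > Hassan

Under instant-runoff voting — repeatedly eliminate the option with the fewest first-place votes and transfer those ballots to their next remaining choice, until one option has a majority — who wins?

Round 1: Hassan 32, Sofia 43, Amara 27, Fatima 38, Yuki 24. Eliminate Yuki.
Round 2: Hassan 56, Sofia 43, Amara 27, Fatima 38. Eliminate Amara.
Round 3: Hassan 83, Sofia 43, Fatima 38. Hassan has a majority.

Hassan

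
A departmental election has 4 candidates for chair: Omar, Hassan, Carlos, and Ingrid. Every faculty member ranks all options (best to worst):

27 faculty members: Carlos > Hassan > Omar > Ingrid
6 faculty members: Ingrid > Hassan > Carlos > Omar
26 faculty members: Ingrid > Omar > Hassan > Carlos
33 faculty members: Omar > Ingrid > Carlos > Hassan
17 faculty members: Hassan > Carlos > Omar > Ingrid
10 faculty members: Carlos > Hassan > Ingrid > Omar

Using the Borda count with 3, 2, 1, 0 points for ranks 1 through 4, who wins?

Omar

Omar: 27·1 + 6·0 + 26·2 + 33·3 + 17·1 + 10·0 = 195
Hassan: 27·2 + 6·2 + 26·1 + 33·0 + 17·3 + 10·2 = 163
Carlos: 27·3 + 6·1 + 26·0 + 33·1 + 17·2 + 10·3 = 184
Ingrid: 27·0 + 6·3 + 26·3 + 33·2 + 17·0 + 10·1 = 172
Omar has the highest Borda score (195).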